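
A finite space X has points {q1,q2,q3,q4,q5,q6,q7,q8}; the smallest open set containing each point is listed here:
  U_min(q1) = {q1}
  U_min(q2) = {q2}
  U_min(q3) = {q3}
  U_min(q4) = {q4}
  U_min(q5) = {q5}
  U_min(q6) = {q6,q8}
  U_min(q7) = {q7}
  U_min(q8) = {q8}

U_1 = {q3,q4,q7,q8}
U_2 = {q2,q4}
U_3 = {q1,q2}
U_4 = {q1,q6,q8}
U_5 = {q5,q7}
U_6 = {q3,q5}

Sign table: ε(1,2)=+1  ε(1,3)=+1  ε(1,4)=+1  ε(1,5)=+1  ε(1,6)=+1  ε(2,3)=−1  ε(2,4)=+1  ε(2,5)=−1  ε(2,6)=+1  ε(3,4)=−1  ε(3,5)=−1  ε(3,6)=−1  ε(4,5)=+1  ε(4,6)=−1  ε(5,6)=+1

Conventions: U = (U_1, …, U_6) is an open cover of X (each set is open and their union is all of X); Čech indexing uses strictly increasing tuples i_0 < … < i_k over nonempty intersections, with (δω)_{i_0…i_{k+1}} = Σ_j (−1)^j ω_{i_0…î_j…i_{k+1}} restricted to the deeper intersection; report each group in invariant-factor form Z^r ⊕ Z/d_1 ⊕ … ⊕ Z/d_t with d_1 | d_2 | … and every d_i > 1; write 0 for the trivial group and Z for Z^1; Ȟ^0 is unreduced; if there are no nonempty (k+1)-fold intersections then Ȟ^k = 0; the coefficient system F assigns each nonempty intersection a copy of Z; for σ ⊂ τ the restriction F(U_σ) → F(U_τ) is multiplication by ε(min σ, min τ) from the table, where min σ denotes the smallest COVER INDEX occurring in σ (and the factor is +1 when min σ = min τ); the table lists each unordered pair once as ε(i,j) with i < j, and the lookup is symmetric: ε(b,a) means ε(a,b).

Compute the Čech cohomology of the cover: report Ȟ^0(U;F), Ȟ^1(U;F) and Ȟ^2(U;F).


nerve of the cover:
  U12={q4} U14={q8} U15={q7} U16={q3} U23={q2} U34={q1} U56={q5}
C dims 6,7; δ0: rk 5, SNF 1^5
Ȟ^0 = (6 − 5) − 0 = 1, so Ȟ^0 ≅ Z
Ȟ^1 = (7 − 0) − 5 = 2, so Ȟ^1 ≅ Z^2
Ȟ^2 = (0 − 0) − 0 = 0, so Ȟ^2 ≅ 0

Ȟ^0 ≅ Z, Ȟ^1 ≅ Z^2, Ȟ^2 ≅ 0


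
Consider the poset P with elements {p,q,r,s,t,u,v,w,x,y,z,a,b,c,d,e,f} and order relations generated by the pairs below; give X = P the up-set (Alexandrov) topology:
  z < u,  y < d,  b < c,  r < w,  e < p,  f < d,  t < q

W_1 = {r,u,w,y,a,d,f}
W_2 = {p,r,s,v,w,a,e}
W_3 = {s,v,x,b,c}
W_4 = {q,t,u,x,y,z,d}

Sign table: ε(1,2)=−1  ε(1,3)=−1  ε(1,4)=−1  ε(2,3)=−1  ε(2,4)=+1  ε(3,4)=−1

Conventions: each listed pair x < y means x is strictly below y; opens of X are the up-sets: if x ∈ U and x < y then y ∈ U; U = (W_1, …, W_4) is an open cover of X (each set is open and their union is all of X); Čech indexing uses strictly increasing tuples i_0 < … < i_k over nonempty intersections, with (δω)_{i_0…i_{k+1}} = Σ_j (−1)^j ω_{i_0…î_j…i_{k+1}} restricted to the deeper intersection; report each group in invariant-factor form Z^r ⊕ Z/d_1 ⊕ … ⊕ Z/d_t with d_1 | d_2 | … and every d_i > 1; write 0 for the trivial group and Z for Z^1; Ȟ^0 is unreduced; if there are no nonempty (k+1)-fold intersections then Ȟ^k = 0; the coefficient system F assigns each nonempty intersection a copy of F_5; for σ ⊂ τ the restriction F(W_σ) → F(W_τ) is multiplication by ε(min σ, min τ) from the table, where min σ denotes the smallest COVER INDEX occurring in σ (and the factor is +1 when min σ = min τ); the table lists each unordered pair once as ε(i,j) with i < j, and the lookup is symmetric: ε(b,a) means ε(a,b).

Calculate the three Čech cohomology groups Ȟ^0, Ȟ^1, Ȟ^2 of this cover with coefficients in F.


Ȟ^0 = Z/5; Ȟ^1 = Z/5; Ȟ^2 = 0

cover nerve:
  W12={r,w,a} W14={u,y,d} W23={s,v} W34={x}
C dims 4,4; δ0: rk_F5 3
Ȟ^0: (4−3)−0=1 ⇒ Z/5
Ȟ^1: (4−0)−3=1 ⇒ Z/5
Ȟ^2: (0−0)−0=0 ⇒ 0


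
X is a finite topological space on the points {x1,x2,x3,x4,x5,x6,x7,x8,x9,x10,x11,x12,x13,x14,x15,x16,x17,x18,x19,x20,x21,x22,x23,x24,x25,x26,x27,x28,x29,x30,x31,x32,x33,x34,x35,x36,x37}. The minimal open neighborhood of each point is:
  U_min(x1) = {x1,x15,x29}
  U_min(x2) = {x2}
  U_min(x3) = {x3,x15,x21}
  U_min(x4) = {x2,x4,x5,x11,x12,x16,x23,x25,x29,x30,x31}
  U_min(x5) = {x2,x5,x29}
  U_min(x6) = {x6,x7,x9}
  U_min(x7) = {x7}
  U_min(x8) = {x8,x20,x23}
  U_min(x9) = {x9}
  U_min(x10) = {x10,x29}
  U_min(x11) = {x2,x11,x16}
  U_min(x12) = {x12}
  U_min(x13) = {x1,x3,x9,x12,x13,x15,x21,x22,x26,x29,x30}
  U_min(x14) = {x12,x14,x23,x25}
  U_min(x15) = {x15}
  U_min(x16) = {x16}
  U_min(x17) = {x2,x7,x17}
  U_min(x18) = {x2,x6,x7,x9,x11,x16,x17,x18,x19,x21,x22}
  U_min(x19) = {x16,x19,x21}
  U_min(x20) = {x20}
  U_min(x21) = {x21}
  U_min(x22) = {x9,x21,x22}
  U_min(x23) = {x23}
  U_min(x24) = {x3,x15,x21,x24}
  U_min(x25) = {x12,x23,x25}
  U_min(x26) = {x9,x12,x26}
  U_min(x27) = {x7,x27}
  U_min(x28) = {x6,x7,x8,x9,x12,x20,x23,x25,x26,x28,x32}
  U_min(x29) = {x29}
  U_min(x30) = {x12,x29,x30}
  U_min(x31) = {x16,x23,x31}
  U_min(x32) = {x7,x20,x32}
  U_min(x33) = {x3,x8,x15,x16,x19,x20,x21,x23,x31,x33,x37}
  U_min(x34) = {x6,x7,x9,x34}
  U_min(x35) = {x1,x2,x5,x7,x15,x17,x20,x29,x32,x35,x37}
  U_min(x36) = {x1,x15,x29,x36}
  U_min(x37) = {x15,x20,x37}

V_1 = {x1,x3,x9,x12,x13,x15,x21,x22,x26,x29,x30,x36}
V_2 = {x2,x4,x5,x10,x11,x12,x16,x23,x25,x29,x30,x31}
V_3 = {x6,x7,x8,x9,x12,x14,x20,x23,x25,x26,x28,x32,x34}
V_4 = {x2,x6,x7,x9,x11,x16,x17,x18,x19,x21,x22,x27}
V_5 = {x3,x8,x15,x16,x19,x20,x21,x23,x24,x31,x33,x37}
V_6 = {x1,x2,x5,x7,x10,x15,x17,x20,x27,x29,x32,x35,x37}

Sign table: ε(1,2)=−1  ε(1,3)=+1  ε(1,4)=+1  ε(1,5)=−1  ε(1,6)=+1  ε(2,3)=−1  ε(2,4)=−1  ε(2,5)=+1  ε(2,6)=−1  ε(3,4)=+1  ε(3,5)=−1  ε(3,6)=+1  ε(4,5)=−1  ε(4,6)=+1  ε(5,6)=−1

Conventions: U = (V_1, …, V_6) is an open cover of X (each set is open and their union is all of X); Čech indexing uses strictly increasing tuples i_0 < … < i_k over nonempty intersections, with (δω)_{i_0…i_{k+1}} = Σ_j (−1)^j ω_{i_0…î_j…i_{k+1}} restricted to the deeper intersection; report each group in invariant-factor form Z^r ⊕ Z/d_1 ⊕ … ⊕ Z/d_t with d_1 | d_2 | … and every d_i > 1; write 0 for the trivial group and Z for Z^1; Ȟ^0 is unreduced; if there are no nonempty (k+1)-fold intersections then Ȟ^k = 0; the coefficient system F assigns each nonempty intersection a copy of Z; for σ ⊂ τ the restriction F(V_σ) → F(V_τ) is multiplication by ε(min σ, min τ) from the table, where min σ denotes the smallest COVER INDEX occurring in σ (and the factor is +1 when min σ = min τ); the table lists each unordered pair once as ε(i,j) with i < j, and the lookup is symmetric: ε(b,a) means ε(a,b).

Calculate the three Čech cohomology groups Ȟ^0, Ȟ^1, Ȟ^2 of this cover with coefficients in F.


Ȟ^0 ≅ Z, Ȟ^1 ≅ 0 and Ȟ^2 ≅ Z/2

nerve of the cover:
  V12={x12,x29,x30} V13={x9,x12,x26} V14={x9,x21,x22} V15={x3,x15,x21} V16={x1,x15,x29} V23={x12,x23,x25} V24={x2,x11,x16} V25={x16,x23,x31} V26={x2,x5,x10,x29} V34={x6,x7,x9} V35={x8,x20,x23} V36={x7,x20,x32} V45={x16,x19,x21} V46={x2,x7,x17,x27} V56={x15,x20,x37}
  V123={x12} V126={x29} V134={x9} V145={x21} V156={x15} V235={x23} V245={x16} V246={x2} V346={x7} V356={x20}
C dims 6,15,10; δ0: rk 5, SNF 1^5; δ1: rk 10, SNF 1^9·2
Ȟ^0 = (6 − 5) − 0 = 1, so Ȟ^0 ≅ Z
Ȟ^1 = (15 − 10) − 5 = 0, so Ȟ^1 ≅ 0
Ȟ^2 = (10 − 0) − 10 = 0 plus torsion [2], so Ȟ^2 ≅ Z/2


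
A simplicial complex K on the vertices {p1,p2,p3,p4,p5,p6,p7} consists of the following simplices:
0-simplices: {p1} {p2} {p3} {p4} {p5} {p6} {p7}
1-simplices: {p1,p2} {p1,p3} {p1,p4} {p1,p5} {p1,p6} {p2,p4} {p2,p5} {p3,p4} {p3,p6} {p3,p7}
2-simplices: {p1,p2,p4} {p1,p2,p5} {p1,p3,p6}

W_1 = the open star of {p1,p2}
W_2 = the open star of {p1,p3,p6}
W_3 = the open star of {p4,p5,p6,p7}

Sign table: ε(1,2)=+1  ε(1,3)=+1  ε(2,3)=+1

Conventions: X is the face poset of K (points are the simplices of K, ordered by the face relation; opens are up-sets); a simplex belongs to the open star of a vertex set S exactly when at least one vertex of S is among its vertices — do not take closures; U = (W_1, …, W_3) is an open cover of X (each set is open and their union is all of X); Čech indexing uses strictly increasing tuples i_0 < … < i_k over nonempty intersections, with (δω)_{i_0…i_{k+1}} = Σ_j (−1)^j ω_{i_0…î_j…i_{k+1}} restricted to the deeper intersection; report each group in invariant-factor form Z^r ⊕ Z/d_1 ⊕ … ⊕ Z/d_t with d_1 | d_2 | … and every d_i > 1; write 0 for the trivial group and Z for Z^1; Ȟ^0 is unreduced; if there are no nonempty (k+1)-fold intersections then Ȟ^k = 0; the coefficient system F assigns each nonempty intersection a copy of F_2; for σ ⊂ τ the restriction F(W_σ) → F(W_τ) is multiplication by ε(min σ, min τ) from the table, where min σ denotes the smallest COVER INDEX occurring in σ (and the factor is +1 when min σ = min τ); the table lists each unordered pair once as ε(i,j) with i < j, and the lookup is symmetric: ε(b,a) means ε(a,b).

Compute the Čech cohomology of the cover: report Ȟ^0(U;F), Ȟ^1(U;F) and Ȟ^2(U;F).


nonempty overlaps:
  W1={{p1},{p2},{p1,p2},{p1,p3},{p1,p4},{p1,p5},{p1,p6},{p2,p4},{p2,p5},{p1,p2,p4},{p1,p2,p5},{p1,p3,p6}} W2={{p1},{p3},{p6},{p1,p2},{p1,p3},{p1,p4},{p1,p5},{p1,p6},{p3,p4},{p3,p6},{p3,p7},{p1,p2,p4},{p1,p2,p5},{p1,p3,p6}} W3={{p4},{p5},{p6},{p7},{p1,p4},{p1,p5},{p1,p6},{p2,p4},{p2,p5},{p3,p4},{p3,p6},{p3,p7},{p1,p2,p4},{p1,p2,p5},{p1,p3,p6}}
  W12={{p1},{p1,p2},{p1,p3},{p1,p4},{p1,p5},{p1,p6},{p1,p2,p4},{p1,p2,p5},{p1,p3,p6}} W13={{p1,p4},{p1,p5},{p1,p6},{p2,p4},{p2,p5},{p1,p2,p4},{p1,p2,p5},{p1,p3,p6}} W23={{p6},{p1,p4},{p1,p5},{p1,p6},{p3,p4},{p3,p6},{p3,p7},{p1,p2,p4},{p1,p2,p5},{p1,p3,p6}}
  W123={{p1,p4},{p1,p5},{p1,p6},{p1,p2,p4},{p1,p2,p5},{p1,p3,p6}}
C dims 3,3,1; δ0: rk_F2 2; δ1: rk_F2 1
degree 0: 3−2−0 = 1 → Ȟ^0 ≅ Z/2
degree 1: 3−1−2 = 0 → Ȟ^1 ≅ 0
degree 2: 1−0−1 = 0 → Ȟ^2 ≅ 0

Ȟ^0(U;F) ≅ Z/2,  Ȟ^1(U;F) ≅ 0,  Ȟ^2(U;F) ≅ 0


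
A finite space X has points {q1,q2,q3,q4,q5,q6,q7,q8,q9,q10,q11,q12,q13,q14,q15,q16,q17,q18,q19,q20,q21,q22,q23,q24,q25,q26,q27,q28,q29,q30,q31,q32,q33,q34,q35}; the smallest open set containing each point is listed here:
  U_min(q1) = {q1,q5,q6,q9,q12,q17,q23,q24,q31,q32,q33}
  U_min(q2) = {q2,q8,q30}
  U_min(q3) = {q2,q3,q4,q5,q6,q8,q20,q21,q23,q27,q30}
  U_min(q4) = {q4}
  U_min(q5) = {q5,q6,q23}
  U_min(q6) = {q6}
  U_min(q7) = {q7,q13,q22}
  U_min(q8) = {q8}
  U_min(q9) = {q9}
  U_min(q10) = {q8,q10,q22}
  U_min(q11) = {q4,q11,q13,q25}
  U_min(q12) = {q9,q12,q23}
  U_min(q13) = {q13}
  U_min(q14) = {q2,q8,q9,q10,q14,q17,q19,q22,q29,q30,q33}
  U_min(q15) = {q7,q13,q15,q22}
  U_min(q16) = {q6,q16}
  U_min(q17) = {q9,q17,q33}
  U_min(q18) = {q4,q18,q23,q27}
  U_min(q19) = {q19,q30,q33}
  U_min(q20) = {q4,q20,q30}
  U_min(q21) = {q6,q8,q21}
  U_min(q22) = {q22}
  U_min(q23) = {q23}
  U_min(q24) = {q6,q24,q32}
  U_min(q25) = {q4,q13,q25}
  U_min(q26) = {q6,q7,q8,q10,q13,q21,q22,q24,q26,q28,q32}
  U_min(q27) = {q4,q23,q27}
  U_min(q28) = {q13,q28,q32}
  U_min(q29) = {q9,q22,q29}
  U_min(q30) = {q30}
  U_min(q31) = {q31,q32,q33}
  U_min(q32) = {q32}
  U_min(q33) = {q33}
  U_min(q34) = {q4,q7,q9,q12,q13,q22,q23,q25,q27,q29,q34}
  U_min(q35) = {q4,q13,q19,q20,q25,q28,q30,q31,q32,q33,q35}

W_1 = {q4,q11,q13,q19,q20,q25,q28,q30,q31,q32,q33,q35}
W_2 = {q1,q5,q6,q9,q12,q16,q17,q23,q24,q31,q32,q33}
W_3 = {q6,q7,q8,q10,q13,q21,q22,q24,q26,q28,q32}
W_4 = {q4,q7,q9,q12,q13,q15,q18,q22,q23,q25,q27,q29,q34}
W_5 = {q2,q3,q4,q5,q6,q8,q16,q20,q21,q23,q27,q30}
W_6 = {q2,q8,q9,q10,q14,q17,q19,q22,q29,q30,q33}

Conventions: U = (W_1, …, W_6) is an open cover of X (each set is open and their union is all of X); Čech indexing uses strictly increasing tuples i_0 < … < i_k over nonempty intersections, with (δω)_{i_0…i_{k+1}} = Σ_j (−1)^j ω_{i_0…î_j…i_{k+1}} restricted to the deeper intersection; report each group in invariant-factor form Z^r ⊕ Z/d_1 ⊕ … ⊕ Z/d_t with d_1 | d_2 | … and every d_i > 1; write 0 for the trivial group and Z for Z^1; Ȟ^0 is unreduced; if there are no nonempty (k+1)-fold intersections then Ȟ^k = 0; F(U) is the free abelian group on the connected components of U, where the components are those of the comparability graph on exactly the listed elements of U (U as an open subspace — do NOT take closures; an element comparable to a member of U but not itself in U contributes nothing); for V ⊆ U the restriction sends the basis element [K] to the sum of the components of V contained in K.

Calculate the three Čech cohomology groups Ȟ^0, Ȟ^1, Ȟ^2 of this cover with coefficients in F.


nonempty intersections:
  W12={q31,q32,q33} W13={q13,q28,q32} W14={q4,q13,q25} W15={q4,q20,q30} W16={q19,q30,q33} W23={q6,q24,q32} W24={q9,q12,q23} W25={q5,q6,q16,q23} W26={q9,q17,q33} W34={q7,q13,q22} W35={q6,q8,q21} W36={q8,q10,q22} W45={q4,q23,q27} W46={q9,q22,q29} W56={q2,q8,q30}
  W123={q32} W126={q33} W134={q13} W145={q4} W156={q30} W235={q6} W245={q23} W246={q9} W346={q22} W356={q8}
components per intersection:
  W1: {q4,q11,q13,q19,q20,q25,q28,q30,q31,q32,q33,q35}
  W2: {q1,q5,q6,q9,q12,q16,q17,q23,q24,q31,q32,q33}
  W3: {q6,q7,q8,q10,q13,q21,q22,q24,q26,q28,q32}
  W4: {q4,q7,q9,q12,q13,q15,q18,q22,q23,q25,q27,q29,q34}
  W5: {q2,q3,q4,q5,q6,q8,q16,q20,q21,q23,q27,q30}
  W6: {q2,q8,q9,q10,q14,q17,q19,q22,q29,q30,q33}
  W12: {q31,q32,q33}
  W13: {q13,q28,q32}
  W14: {q4,q13,q25}
  W15: {q4,q20,q30}
  W16: {q19,q30,q33}
  W23: {q6,q24,q32}
  W24: {q9,q12,q23}
  W25: {q5,q6,q16,q23}
  W26: {q9,q17,q33}
  W34: {q7,q13,q22}
  W35: {q6,q8,q21}
  W36: {q8,q10,q22}
  W45: {q4,q23,q27}
  W46: {q9,q22,q29}
  W56: {q2,q8,q30}
  W123: {q32}
  W126: {q33}
  W134: {q13}
  W145: {q4}
  W156: {q30}
  W235: {q6}
  W245: {q23}
  W246: {q9}
  W346: {q22}
  W356: {q8}
C dims 6,15,10; δ0: rk 5, SNF 1^5; δ1: rk 10, SNF 1^9·2
Ȟ^0: (6−5)−0=1 ⇒ Z
Ȟ^1: (15−10)−5=0 ⇒ 0
Ȟ^2: (10−0)−10=0 plus torsion [2] ⇒ Z/2

Ȟ^0 = Z; Ȟ^1 = 0; Ȟ^2 = Z/2


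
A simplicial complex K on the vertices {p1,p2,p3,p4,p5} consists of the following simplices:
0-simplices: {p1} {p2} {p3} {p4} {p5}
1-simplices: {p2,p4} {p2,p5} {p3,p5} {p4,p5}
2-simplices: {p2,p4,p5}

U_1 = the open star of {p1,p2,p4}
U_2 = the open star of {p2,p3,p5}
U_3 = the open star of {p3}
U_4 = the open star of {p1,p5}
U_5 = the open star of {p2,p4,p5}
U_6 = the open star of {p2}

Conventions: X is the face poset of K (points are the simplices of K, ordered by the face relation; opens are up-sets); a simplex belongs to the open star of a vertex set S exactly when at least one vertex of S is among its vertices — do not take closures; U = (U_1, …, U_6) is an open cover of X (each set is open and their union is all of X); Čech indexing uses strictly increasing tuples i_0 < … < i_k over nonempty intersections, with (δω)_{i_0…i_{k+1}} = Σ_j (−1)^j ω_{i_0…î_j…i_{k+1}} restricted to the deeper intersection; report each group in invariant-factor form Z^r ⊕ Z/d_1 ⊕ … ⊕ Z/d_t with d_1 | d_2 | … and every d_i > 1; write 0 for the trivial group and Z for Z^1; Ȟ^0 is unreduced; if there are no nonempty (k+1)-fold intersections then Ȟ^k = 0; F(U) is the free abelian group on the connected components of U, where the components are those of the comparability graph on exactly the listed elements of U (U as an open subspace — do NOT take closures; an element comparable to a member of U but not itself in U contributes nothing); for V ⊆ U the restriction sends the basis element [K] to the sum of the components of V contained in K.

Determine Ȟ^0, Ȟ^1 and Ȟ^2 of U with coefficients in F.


nonempty overlaps:
  U1={{p1},{p2},{p4},{p2,p4},{p2,p5},{p4,p5},{p2,p4,p5}} U2={{p2},{p3},{p5},{p2,p4},{p2,p5},{p3,p5},{p4,p5},{p2,p4,p5}} U3={{p3},{p3,p5}} U4={{p1},{p5},{p2,p5},{p3,p5},{p4,p5},{p2,p4,p5}} U5={{p2},{p4},{p5},{p2,p4},{p2,p5},{p3,p5},{p4,p5},{p2,p4,p5}} U6={{p2},{p2,p4},{p2,p5},{p2,p4,p5}}
  U12={{p2},{p2,p4},{p2,p5},{p4,p5},{p2,p4,p5}} U14={{p1},{p2,p5},{p4,p5},{p2,p4,p5}} U15={{p2},{p4},{p2,p4},{p2,p5},{p4,p5},{p2,p4,p5}} U16={{p2},{p2,p4},{p2,p5},{p2,p4,p5}} U23={{p3},{p3,p5}} U24={{p5},{p2,p5},{p3,p5},{p4,p5},{p2,p4,p5}} U25={{p2},{p5},{p2,p4},{p2,p5},{p3,p5},{p4,p5},{p2,p4,p5}} U26={{p2},{p2,p4},{p2,p5},{p2,p4,p5}} U34={{p3,p5}} U35={{p3,p5}} U45={{p5},{p2,p5},{p3,p5},{p4,p5},{p2,p4,p5}} U46={{p2,p5},{p2,p4,p5}} U56={{p2},{p2,p4},{p2,p5},{p2,p4,p5}}
  U124={{p2,p5},{p4,p5},{p2,p4,p5}} U125={{p2},{p2,p4},{p2,p5},{p4,p5},{p2,p4,p5}} U126={{p2},{p2,p4},{p2,p5},{p2,p4,p5}} U145={{p2,p5},{p4,p5},{p2,p4,p5}} U146={{p2,p5},{p2,p4,p5}} U156={{p2},{p2,p4},{p2,p5},{p2,p4,p5}} U234={{p3,p5}} U235={{p3,p5}} U245={{p5},{p2,p5},{p3,p5},{p4,p5},{p2,p4,p5}} U246={{p2,p5},{p2,p4,p5}} U256={{p2},{p2,p4},{p2,p5},{p2,p4,p5}} U345={{p3,p5}} U456={{p2,p5},{p2,p4,p5}}
  U1245={{p2,p5},{p4,p5},{p2,p4,p5}} U1246={{p2,p5},{p2,p4,p5}} U1256={{p2},{p2,p4},{p2,p5},{p2,p4,p5}} U1456={{p2,p5},{p2,p4,p5}} U2345={{p3,p5}} U2456={{p2,p5},{p2,p4,p5}}
  U12456={{p2,p5},{p2,p4,p5}}
components per intersection:
  U1: {{p1}} {{p2},{p4},{p2,p4},{p2,p5},{p4,p5},{p2,p4,p5}}
  U2: {{p2},{p3},{p5},{p2,p4},{p2,p5},{p3,p5},{p4,p5},{p2,p4,p5}}
  U3: {{p3},{p3,p5}}
  U4: {{p1}} {{p5},{p2,p5},{p3,p5},{p4,p5},{p2,p4,p5}}
  U5: {{p2},{p4},{p5},{p2,p4},{p2,p5},{p3,p5},{p4,p5},{p2,p4,p5}}
  U6: {{p2},{p2,p4},{p2,p5},{p2,p4,p5}}
  U12: {{p2},{p2,p4},{p2,p5},{p4,p5},{p2,p4,p5}}
  U14: {{p1}} {{p2,p5},{p4,p5},{p2,p4,p5}}
  U15: {{p2},{p4},{p2,p4},{p2,p5},{p4,p5},{p2,p4,p5}}
  U16: {{p2},{p2,p4},{p2,p5},{p2,p4,p5}}
  U23: {{p3},{p3,p5}}
  U24: {{p5},{p2,p5},{p3,p5},{p4,p5},{p2,p4,p5}}
  U25: {{p2},{p5},{p2,p4},{p2,p5},{p3,p5},{p4,p5},{p2,p4,p5}}
  U26: {{p2},{p2,p4},{p2,p5},{p2,p4,p5}}
  U34: {{p3,p5}}
  U35: {{p3,p5}}
  U45: {{p5},{p2,p5},{p3,p5},{p4,p5},{p2,p4,p5}}
  U46: {{p2,p5},{p2,p4,p5}}
  U56: {{p2},{p2,p4},{p2,p5},{p2,p4,p5}}
  U124: {{p2,p5},{p4,p5},{p2,p4,p5}}
  U125: {{p2},{p2,p4},{p2,p5},{p4,p5},{p2,p4,p5}}
  U126: {{p2},{p2,p4},{p2,p5},{p2,p4,p5}}
  U145: {{p2,p5},{p4,p5},{p2,p4,p5}}
  U146: {{p2,p5},{p2,p4,p5}}
  U156: {{p2},{p2,p4},{p2,p5},{p2,p4,p5}}
  U234: {{p3,p5}}
  U235: {{p3,p5}}
  U245: {{p5},{p2,p5},{p3,p5},{p4,p5},{p2,p4,p5}}
  U246: {{p2,p5},{p2,p4,p5}}
  U256: {{p2},{p2,p4},{p2,p5},{p2,p4,p5}}
  U345: {{p3,p5}}
  U456: {{p2,p5},{p2,p4,p5}}
  U1245: {{p2,p5},{p4,p5},{p2,p4,p5}}
  U1246: {{p2,p5},{p2,p4,p5}}
  U1256: {{p2},{p2,p4},{p2,p5},{p2,p4,p5}}
  U1456: {{p2,p5},{p2,p4,p5}}
  U2345: {{p3,p5}}
  U2456: {{p2,p5},{p2,p4,p5}}
  U12456: {{p2,p5},{p2,p4,p5}}
C dims 8,14,13,6; δ0: rk 6, SNF 1^6; δ1: rk 8, SNF 1^8; δ2: rk 5, SNF 1^5
degree 0: 8−6−0 = 2 → Ȟ^0 ≅ Z^2
degree 1: 14−8−6 = 0 → Ȟ^1 ≅ 0
degree 2: 13−5−8 = 0 → Ȟ^2 ≅ 0

Ȟ^0 ≅ Z^2, Ȟ^1 ≅ 0, Ȟ^2 ≅ 0


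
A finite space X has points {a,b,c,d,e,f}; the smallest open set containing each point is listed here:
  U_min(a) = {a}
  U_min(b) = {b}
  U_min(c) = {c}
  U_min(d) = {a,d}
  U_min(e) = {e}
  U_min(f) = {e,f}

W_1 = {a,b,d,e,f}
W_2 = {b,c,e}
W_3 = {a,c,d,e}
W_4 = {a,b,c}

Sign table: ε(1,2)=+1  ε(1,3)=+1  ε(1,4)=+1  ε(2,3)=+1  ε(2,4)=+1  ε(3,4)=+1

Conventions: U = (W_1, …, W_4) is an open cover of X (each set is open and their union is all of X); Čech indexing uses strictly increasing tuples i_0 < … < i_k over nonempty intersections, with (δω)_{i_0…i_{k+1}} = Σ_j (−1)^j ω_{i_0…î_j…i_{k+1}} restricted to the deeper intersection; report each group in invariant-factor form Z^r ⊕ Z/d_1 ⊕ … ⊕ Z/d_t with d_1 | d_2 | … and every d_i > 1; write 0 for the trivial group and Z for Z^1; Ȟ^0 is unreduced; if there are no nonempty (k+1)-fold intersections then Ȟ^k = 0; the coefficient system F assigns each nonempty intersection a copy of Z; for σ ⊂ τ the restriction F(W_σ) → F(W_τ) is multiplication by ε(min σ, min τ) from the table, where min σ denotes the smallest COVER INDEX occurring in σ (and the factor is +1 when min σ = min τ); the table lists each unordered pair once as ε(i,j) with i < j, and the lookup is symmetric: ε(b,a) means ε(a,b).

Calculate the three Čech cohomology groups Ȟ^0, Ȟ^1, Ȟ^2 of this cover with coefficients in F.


nonempty intersections:
  W12={b,e} W13={a,d,e} W14={a,b} W23={c,e} W24={b,c} W34={a,c}
  W123={e} W124={b} W134={a} W234={c}
C dims 4,6,4; δ0: rk 3, SNF 1^3; δ1: rk 3, SNF 1^3
Ȟ^0: (4−3)−0=1 ⇒ Z
Ȟ^1: (6−3)−3=0 ⇒ 0
Ȟ^2: (4−0)−3=1 ⇒ Z

Ȟ^0 ≅ Z, Ȟ^1 ≅ 0, Ȟ^2 ≅ Z


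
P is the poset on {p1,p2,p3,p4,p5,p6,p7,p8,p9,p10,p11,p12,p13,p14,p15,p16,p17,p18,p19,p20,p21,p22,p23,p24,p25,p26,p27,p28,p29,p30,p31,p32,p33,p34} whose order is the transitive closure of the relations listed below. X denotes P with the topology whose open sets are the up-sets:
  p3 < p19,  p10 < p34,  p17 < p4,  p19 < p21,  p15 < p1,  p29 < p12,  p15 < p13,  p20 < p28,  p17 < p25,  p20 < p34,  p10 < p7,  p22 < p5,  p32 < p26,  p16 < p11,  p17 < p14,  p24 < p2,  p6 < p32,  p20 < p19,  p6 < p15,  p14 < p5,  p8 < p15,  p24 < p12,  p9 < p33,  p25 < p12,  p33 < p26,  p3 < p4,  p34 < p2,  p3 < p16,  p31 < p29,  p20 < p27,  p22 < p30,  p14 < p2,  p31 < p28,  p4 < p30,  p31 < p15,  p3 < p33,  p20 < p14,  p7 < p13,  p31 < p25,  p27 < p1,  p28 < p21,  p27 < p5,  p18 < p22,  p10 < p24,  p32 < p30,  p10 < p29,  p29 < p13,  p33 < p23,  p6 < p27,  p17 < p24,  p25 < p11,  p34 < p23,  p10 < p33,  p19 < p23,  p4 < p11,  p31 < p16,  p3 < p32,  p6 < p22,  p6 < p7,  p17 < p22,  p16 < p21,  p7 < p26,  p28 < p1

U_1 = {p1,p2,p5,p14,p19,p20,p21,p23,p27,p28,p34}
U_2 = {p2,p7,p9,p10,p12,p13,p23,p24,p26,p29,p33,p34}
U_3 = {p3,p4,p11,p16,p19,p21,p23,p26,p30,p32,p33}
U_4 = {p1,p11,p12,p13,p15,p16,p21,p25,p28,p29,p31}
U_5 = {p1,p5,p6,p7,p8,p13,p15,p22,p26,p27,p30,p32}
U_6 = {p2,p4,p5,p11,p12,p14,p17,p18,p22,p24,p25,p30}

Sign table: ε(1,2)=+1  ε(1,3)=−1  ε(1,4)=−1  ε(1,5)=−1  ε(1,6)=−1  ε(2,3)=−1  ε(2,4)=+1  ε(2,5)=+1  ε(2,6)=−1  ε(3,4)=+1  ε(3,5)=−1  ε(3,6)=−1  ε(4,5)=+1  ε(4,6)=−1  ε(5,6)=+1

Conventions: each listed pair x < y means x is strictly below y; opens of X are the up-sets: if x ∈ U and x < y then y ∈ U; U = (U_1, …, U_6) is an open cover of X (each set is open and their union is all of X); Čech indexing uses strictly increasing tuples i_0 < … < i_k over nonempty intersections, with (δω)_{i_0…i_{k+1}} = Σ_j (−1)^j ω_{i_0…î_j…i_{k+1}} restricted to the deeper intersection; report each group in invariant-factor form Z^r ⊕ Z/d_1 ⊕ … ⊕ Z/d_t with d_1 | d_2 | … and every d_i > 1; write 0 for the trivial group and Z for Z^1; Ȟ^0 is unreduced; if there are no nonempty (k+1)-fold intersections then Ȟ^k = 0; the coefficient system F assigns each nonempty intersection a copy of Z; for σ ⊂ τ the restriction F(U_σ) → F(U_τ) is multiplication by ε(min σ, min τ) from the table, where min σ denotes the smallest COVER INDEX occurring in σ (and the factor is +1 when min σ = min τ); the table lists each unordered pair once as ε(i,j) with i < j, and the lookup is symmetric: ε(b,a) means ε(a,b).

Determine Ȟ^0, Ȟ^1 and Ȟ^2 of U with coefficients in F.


Ȟ^0 = 0, Ȟ^1 = Z/2 and Ȟ^2 = Z

nerve of the cover:
  U12={p2,p23,p34} U13={p19,p21,p23} U14={p1,p21,p28} U15={p1,p5,p27} U16={p2,p5,p14} U23={p23,p26,p33} U24={p12,p13,p29} U25={p7,p13,p26} U26={p2,p12,p24} U34={p11,p16,p21} U35={p26,p30,p32} U36={p4,p11,p30} U45={p1,p13,p15} U46={p11,p12,p25} U56={p5,p22,p30}
  U123={p23} U126={p2} U134={p21} U145={p1} U156={p5} U235={p26} U245={p13} U246={p12} U346={p11} U356={p30}
C dims 6,15,10; δ0: rk 6, SNF 1^5·2; δ1: rk 9, SNF 1^9
Ȟ^0 = (6 − 6) − 0 = 0, so Ȟ^0 ≅ 0
Ȟ^1 = (15 − 9) − 6 = 0 plus torsion [2], so Ȟ^1 ≅ Z/2
Ȟ^2 = (10 − 0) − 9 = 1, so Ȟ^2 ≅ Z


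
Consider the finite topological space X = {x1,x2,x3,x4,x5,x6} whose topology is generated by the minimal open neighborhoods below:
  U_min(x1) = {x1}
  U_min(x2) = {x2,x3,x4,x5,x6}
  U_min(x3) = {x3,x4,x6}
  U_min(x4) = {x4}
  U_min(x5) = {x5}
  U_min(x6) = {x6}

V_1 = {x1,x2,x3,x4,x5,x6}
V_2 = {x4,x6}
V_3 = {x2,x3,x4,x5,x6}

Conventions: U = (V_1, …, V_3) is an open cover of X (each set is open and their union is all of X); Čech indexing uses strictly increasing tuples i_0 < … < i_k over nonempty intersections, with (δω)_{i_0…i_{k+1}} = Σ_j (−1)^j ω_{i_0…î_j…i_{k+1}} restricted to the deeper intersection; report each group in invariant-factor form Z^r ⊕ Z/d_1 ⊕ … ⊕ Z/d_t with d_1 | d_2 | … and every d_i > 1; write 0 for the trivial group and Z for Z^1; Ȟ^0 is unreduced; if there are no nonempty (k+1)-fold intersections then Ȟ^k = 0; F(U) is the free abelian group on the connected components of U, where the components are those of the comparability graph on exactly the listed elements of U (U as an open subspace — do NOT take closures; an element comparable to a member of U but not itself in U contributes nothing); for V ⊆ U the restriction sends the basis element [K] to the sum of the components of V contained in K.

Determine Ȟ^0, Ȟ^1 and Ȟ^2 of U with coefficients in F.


nerve of the cover:
  V12={x4,x6} V13={x2,x3,x4,x5,x6} V23={x4,x6}
  V123={x4,x6}
components per intersection:
  V1: {x1} {x2,x3,x4,x5,x6}
  V2: {x4} {x6}
  V3: {x2,x3,x4,x5,x6}
  V12: {x4} {x6}
  V13: {x2,x3,x4,x5,x6}
  V23: {x4} {x6}
  V123: {x4} {x6}
C dims 5,5,2; δ0: rk 3, SNF 1^3; δ1: rk 2, SNF 1^2
Ȟ^0 = (5 − 3) − 0 = 2, so Ȟ^0 ≅ Z^2
Ȟ^1 = (5 − 2) − 3 = 0, so Ȟ^1 ≅ 0
Ȟ^2 = (2 − 0) − 2 = 0, so Ȟ^2 ≅ 0

Ȟ^0 = Z^2,  Ȟ^1 = 0,  Ȟ^2 = 0


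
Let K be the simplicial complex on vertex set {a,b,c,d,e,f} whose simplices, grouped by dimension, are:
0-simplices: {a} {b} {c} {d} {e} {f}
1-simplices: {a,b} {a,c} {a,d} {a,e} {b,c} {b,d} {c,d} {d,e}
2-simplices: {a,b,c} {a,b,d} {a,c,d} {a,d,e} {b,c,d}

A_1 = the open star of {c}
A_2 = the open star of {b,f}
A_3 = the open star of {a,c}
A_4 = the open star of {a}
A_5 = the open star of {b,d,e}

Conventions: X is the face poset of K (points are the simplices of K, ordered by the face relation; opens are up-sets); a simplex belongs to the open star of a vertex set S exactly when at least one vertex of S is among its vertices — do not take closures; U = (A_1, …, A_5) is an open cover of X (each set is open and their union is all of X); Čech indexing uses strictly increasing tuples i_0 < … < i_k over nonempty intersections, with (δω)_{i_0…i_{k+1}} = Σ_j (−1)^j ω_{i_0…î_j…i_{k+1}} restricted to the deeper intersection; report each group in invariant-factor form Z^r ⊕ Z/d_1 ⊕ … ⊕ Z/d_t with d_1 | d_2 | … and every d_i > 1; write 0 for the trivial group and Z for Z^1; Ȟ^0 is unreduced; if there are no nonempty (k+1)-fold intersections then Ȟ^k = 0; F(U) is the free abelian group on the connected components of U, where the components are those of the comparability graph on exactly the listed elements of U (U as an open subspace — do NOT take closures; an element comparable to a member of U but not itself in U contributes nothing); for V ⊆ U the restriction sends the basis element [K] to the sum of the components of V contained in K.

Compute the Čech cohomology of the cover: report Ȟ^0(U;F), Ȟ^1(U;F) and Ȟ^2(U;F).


Ȟ^0 = Z^2, Ȟ^1 = 0, Ȟ^2 = 0

nerve simplices:
  A1={{c},{a,c},{b,c},{c,d},{a,b,c},{a,c,d},{b,c,d}} A2={{b},{f},{a,b},{b,c},{b,d},{a,b,c},{a,b,d},{b,c,d}} A3={{a},{c},{a,b},{a,c},{a,d},{a,e},{b,c},{c,d},{a,b,c},{a,b,d},{a,c,d},{a,d,e},{b,c,d}} A4={{a},{a,b},{a,c},{a,d},{a,e},{a,b,c},{a,b,d},{a,c,d},{a,d,e}} A5={{b},{d},{e},{a,b},{a,d},{a,e},{b,c},{b,d},{c,d},{d,e},{a,b,c},{a,b,d},{a,c,d},{a,d,e},{b,c,d}}
  A12={{b,c},{a,b,c},{b,c,d}} A13={{c},{a,c},{b,c},{c,d},{a,b,c},{a,c,d},{b,c,d}} A14={{a,c},{a,b,c},{a,c,d}} A15={{b,c},{c,d},{a,b,c},{a,c,d},{b,c,d}} A23={{a,b},{b,c},{a,b,c},{a,b,d},{b,c,d}} A24={{a,b},{a,b,c},{a,b,d}} A25={{b},{a,b},{b,c},{b,d},{a,b,c},{a,b,d},{b,c,d}} A34={{a},{a,b},{a,c},{a,d},{a,e},{a,b,c},{a,b,d},{a,c,d},{a,d,e}} A35={{a,b},{a,d},{a,e},{b,c},{c,d},{a,b,c},{a,b,d},{a,c,d},{a,d,e},{b,c,d}} A45={{a,b},{a,d},{a,e},{a,b,c},{a,b,d},{a,c,d},{a,d,e}}
  A123={{b,c},{a,b,c},{b,c,d}} A124={{a,b,c}} A125={{b,c},{a,b,c},{b,c,d}} A134={{a,c},{a,b,c},{a,c,d}} A135={{b,c},{c,d},{a,b,c},{a,c,d},{b,c,d}} A145={{a,b,c},{a,c,d}} A234={{a,b},{a,b,c},{a,b,d}} A235={{a,b},{b,c},{a,b,c},{a,b,d},{b,c,d}} A245={{a,b},{a,b,c},{a,b,d}} A345={{a,b},{a,d},{a,e},{a,b,c},{a,b,d},{a,c,d},{a,d,e}}
  A1234={{a,b,c}} A1235={{b,c},{a,b,c},{b,c,d}} A1245={{a,b,c}} A1345={{a,b,c},{a,c,d}} A2345={{a,b},{a,b,c},{a,b,d}}
  A12345={{a,b,c}}
components per intersection:
  A1: {{c},{a,c},{b,c},{c,d},{a,b,c},{a,c,d},{b,c,d}}
  A2: {{b},{a,b},{b,c},{b,d},{a,b,c},{a,b,d},{b,c,d}} {{f}}
  A3: {{a},{c},{a,b},{a,c},{a,d},{a,e},{b,c},{c,d},{a,b,c},{a,b,d},{a,c,d},{a,d,e},{b,c,d}}
  A4: {{a},{a,b},{a,c},{a,d},{a,e},{a,b,c},{a,b,d},{a,c,d},{a,d,e}}
  A5: {{b},{d},{e},{a,b},{a,d},{a,e},{b,c},{b,d},{c,d},{d,e},{a,b,c},{a,b,d},{a,c,d},{a,d,e},{b,c,d}}
  A12: {{b,c},{a,b,c},{b,c,d}}
  A13: {{c},{a,c},{b,c},{c,d},{a,b,c},{a,c,d},{b,c,d}}
  A14: {{a,c},{a,b,c},{a,c,d}}
  A15: {{b,c},{c,d},{a,b,c},{a,c,d},{b,c,d}}
  A23: {{a,b},{b,c},{a,b,c},{a,b,d},{b,c,d}}
  A24: {{a,b},{a,b,c},{a,b,d}}
  A25: {{b},{a,b},{b,c},{b,d},{a,b,c},{a,b,d},{b,c,d}}
  A34: {{a},{a,b},{a,c},{a,d},{a,e},{a,b,c},{a,b,d},{a,c,d},{a,d,e}}
  A35: {{a,b},{a,d},{a,e},{b,c},{c,d},{a,b,c},{a,b,d},{a,c,d},{a,d,e},{b,c,d}}
  A45: {{a,b},{a,d},{a,e},{a,b,c},{a,b,d},{a,c,d},{a,d,e}}
  A123: {{b,c},{a,b,c},{b,c,d}}
  A124: {{a,b,c}}
  A125: {{b,c},{a,b,c},{b,c,d}}
  A134: {{a,c},{a,b,c},{a,c,d}}
  A135: {{b,c},{c,d},{a,b,c},{a,c,d},{b,c,d}}
  A145: {{a,b,c}} {{a,c,d}}
  A234: {{a,b},{a,b,c},{a,b,d}}
  A235: {{a,b},{b,c},{a,b,c},{a,b,d},{b,c,d}}
  A245: {{a,b},{a,b,c},{a,b,d}}
  A345: {{a,b},{a,d},{a,e},{a,b,c},{a,b,d},{a,c,d},{a,d,e}}
  A1234: {{a,b,c}}
  A1235: {{b,c},{a,b,c},{b,c,d}}
  A1245: {{a,b,c}}
  A1345: {{a,b,c}} {{a,c,d}}
  A2345: {{a,b},{a,b,c},{a,b,d}}
  A12345: {{a,b,c}}
C dims 6,10,11,6; δ0: rk 4, SNF 1^4; δ1: rk 6, SNF 1^6; δ2: rk 5, SNF 1^5
degree 0: 6−4−0 = 2 → Ȟ^0 ≅ Z^2
degree 1: 10−6−4 = 0 → Ȟ^1 ≅ 0
degree 2: 11−5−6 = 0 → Ȟ^2 ≅ 0


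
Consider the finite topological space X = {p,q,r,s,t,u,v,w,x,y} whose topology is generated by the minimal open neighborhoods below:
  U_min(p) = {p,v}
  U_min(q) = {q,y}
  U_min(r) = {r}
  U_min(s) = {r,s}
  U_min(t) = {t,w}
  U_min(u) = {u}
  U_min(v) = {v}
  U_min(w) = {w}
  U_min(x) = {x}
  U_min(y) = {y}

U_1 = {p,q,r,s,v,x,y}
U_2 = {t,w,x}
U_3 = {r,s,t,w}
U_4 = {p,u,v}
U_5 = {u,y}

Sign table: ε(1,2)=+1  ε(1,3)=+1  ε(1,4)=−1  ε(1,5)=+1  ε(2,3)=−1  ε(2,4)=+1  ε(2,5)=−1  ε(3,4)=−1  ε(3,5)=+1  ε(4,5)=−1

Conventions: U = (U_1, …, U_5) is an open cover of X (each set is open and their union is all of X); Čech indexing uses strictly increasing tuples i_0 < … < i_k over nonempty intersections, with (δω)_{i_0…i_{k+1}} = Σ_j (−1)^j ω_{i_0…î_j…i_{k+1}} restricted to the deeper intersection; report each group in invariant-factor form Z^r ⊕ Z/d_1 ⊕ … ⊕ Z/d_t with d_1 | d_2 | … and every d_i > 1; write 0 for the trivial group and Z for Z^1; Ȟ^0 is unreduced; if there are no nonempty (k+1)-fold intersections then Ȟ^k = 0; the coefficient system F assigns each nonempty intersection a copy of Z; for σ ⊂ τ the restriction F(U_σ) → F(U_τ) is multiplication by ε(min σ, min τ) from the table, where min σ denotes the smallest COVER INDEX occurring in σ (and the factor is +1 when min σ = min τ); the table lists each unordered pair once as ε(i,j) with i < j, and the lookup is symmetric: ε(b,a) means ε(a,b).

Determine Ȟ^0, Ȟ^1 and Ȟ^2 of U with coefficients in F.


Ȟ^0(U;F) ≅ 0; Ȟ^1(U;F) ≅ Z ⊕ Z/2; Ȟ^2(U;F) ≅ 0

nonempty intersections:
  U12={x} U13={r,s} U14={p,v} U15={y} U23={t,w} U45={u}
C dims 5,6; δ0: rk 5, SNF 1^4·2
Ȟ^0: (5−5)−0=0 ⇒ 0
Ȟ^1: (6−0)−5=1 plus torsion [2] ⇒ Z ⊕ Z/2
Ȟ^2: (0−0)−0=0 ⇒ 0


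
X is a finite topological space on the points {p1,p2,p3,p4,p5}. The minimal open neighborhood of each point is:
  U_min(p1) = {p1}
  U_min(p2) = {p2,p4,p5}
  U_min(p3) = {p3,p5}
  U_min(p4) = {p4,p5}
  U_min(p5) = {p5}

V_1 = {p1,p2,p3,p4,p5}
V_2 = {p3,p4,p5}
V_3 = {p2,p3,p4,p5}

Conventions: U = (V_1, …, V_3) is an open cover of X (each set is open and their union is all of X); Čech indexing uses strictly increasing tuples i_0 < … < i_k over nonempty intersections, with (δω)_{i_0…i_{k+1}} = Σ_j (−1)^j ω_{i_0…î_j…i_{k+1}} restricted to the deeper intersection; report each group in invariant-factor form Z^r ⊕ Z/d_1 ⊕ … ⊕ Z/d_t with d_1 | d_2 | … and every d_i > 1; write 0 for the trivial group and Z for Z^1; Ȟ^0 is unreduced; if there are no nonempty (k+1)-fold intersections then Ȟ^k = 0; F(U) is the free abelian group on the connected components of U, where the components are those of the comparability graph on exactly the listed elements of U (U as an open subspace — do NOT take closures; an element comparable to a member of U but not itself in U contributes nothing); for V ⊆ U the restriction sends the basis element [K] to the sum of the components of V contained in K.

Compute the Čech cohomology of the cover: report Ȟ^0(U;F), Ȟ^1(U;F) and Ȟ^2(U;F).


nonempty overlaps:
  V12={p3,p4,p5} V13={p2,p3,p4,p5} V23={p3,p4,p5}
  V123={p3,p4,p5}
components per intersection:
  V1: {p1} {p2,p3,p4,p5}
  V2: {p3,p4,p5}
  V3: {p2,p3,p4,p5}
  V12: {p3,p4,p5}
  V13: {p2,p3,p4,p5}
  V23: {p3,p4,p5}
  V123: {p3,p4,p5}
C dims 4,3,1; δ0: rk 2, SNF 1^2; δ1: rk 1, SNF 1^1
degree 0: 4−2−0 = 2 → Ȟ^0 ≅ Z^2
degree 1: 3−1−2 = 0 → Ȟ^1 ≅ 0
degree 2: 1−0−1 = 0 → Ȟ^2 ≅ 0

Ȟ^0(U;F) ≅ Z^2,  Ȟ^1(U;F) ≅ 0,  Ȟ^2(U;F) ≅ 0


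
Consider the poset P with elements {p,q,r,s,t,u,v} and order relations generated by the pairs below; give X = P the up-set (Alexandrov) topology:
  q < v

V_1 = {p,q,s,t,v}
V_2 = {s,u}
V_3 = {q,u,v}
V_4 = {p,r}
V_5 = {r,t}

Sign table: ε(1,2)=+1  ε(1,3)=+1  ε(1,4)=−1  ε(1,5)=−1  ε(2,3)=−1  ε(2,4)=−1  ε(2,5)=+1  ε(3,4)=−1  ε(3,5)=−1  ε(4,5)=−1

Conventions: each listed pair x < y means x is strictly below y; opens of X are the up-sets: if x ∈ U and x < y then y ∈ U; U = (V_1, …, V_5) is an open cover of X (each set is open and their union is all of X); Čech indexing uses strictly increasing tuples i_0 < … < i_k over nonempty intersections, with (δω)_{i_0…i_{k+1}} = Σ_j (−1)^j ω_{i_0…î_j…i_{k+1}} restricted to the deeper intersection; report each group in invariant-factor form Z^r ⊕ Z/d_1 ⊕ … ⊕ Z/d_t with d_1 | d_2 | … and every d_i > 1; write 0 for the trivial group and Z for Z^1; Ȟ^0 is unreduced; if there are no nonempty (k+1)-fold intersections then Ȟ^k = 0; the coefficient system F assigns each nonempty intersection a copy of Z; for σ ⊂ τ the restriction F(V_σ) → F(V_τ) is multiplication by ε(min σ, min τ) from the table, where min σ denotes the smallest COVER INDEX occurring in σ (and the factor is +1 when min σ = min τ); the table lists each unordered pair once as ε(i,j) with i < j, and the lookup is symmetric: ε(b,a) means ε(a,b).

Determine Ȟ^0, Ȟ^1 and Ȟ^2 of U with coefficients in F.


nonempty intersections:
  V12={s} V13={q,v} V14={p} V15={t} V23={u} V45={r}
C dims 5,6; δ0: rk 5, SNF 1^4·2
Ȟ^0: (5−5)−0=0 ⇒ 0
Ȟ^1: (6−0)−5=1 plus torsion [2] ⇒ Z ⊕ Z/2
Ȟ^2: (0−0)−0=0 ⇒ 0

Ȟ^0 ≅ 0,  Ȟ^1 ≅ Z ⊕ Z/2,  Ȟ^2 ≅ 0


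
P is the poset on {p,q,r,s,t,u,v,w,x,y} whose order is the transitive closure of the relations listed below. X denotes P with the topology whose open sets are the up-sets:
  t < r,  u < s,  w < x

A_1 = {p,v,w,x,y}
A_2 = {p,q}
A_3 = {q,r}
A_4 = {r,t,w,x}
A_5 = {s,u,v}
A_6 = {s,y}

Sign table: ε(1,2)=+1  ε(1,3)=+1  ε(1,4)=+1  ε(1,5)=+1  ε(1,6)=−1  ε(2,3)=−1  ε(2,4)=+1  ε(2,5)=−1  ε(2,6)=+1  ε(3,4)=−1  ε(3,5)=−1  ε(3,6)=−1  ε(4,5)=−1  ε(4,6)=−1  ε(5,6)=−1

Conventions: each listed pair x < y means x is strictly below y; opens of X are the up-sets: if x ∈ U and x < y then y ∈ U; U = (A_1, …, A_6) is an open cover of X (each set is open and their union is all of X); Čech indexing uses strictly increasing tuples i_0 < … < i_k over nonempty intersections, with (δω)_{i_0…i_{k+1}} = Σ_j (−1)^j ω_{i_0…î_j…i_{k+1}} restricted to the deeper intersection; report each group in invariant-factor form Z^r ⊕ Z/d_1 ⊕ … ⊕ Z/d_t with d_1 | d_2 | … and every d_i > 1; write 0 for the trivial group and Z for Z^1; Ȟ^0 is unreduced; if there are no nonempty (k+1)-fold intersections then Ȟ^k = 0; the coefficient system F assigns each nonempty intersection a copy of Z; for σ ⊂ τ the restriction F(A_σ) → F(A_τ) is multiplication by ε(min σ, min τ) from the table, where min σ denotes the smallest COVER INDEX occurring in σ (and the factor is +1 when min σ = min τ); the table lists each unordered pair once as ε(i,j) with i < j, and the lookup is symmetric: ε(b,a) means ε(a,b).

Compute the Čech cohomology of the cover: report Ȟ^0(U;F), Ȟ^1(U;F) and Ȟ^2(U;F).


Ȟ^0 = Z, Ȟ^1 = Z^2 and Ȟ^2 = 0

nonempty intersections:
  A12={p} A14={w,x} A15={v} A16={y} A23={q} A34={r} A56={s}
C dims 6,7; δ0: rk 5, SNF 1^5
Ȟ^0: (6−5)−0=1 ⇒ Z
Ȟ^1: (7−0)−5=2 ⇒ Z^2
Ȟ^2: (0−0)−0=0 ⇒ 0


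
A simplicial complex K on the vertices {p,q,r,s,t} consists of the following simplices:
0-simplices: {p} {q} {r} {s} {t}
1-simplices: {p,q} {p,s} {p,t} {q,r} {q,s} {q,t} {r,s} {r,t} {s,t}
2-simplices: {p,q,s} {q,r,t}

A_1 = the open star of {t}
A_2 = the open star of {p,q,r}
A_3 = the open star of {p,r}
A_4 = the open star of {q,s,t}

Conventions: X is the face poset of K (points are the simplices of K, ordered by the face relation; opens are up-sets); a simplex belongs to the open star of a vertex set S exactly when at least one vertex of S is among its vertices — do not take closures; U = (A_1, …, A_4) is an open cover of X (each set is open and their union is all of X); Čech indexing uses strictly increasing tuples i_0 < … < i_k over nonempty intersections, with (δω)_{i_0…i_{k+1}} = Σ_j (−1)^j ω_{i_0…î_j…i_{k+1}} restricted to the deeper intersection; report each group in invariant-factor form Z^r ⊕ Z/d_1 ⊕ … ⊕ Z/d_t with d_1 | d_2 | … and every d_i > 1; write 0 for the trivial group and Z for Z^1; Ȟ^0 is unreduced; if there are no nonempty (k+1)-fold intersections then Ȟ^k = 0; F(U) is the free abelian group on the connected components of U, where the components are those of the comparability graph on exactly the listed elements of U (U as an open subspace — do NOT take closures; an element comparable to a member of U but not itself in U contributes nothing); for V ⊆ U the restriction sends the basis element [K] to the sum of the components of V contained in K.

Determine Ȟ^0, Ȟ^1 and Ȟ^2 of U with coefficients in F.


nerve simplices:
  A1={{t},{p,t},{q,t},{r,t},{s,t},{q,r,t}} A2={{p},{q},{r},{p,q},{p,s},{p,t},{q,r},{q,s},{q,t},{r,s},{r,t},{p,q,s},{q,r,t}} A3={{p},{r},{p,q},{p,s},{p,t},{q,r},{r,s},{r,t},{p,q,s},{q,r,t}} A4={{q},{s},{t},{p,q},{p,s},{p,t},{q,r},{q,s},{q,t},{r,s},{r,t},{s,t},{p,q,s},{q,r,t}}
  A12={{p,t},{q,t},{r,t},{q,r,t}} A13={{p,t},{r,t},{q,r,t}} A14={{t},{p,t},{q,t},{r,t},{s,t},{q,r,t}} A23={{p},{r},{p,q},{p,s},{p,t},{q,r},{r,s},{r,t},{p,q,s},{q,r,t}} A24={{q},{p,q},{p,s},{p,t},{q,r},{q,s},{q,t},{r,s},{r,t},{p,q,s},{q,r,t}} A34={{p,q},{p,s},{p,t},{q,r},{r,s},{r,t},{p,q,s},{q,r,t}}
  A123={{p,t},{r,t},{q,r,t}} A124={{p,t},{q,t},{r,t},{q,r,t}} A134={{p,t},{r,t},{q,r,t}} A234={{p,q},{p,s},{p,t},{q,r},{r,s},{r,t},{p,q,s},{q,r,t}}
  A1234={{p,t},{r,t},{q,r,t}}
components per intersection:
  A1: {{t},{p,t},{q,t},{r,t},{s,t},{q,r,t}}
  A2: {{p},{q},{r},{p,q},{p,s},{p,t},{q,r},{q,s},{q,t},{r,s},{r,t},{p,q,s},{q,r,t}}
  A3: {{p},{p,q},{p,s},{p,t},{p,q,s}} {{r},{q,r},{r,s},{r,t},{q,r,t}}
  A4: {{q},{s},{t},{p,q},{p,s},{p,t},{q,r},{q,s},{q,t},{r,s},{r,t},{s,t},{p,q,s},{q,r,t}}
  A12: {{p,t}} {{q,t},{r,t},{q,r,t}}
  A13: {{p,t}} {{r,t},{q,r,t}}
  A14: {{t},{p,t},{q,t},{r,t},{s,t},{q,r,t}}
  A23: {{p},{p,q},{p,s},{p,t},{p,q,s}} {{r},{q,r},{r,s},{r,t},{q,r,t}}
  A24: {{q},{p,q},{p,s},{q,r},{q,s},{q,t},{r,t},{p,q,s},{q,r,t}} {{p,t}} {{r,s}}
  A34: {{p,q},{p,s},{p,q,s}} {{p,t}} {{q,r},{r,t},{q,r,t}} {{r,s}}
  A123: {{p,t}} {{r,t},{q,r,t}}
  A124: {{p,t}} {{q,t},{r,t},{q,r,t}}
  A134: {{p,t}} {{r,t},{q,r,t}}
  A234: {{p,q},{p,s},{p,q,s}} {{p,t}} {{q,r},{r,t},{q,r,t}} {{r,s}}
  A1234: {{p,t}} {{r,t},{q,r,t}}
C dims 5,14,10,2; δ0: rk 4, SNF 1^4; δ1: rk 8, SNF 1^8; δ2: rk 2, SNF 1^2
degree 0: 5−4−0 = 1 → Ȟ^0 ≅ Z
degree 1: 14−8−4 = 2 → Ȟ^1 ≅ Z^2
degree 2: 10−2−8 = 0 → Ȟ^2 ≅ 0

Ȟ^0 ≅ Z, Ȟ^1 ≅ Z^2, Ȟ^2 ≅ 0
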